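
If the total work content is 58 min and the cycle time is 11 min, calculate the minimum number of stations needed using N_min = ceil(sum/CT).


Formula: N_min = ceil(Sum of Task Times / Cycle Time)
N_min = ceil(58 min / 11 min) = ceil(5.2727)
N_min = 6 stations

6


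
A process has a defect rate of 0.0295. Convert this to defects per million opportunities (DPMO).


DPMO = defect_rate * 1000000 = 0.0295 * 1000000

29500


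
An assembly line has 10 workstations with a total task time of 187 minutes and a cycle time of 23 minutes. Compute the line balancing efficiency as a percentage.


Formula: Efficiency = Sum of Task Times / (N_stations * CT) * 100
Total station capacity = 10 stations * 23 min = 230 min
Efficiency = 187 / 230 * 100 = 81.3%

81.3%


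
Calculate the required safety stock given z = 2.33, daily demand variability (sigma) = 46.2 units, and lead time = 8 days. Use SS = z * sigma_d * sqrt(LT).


Formula: SS = z * sigma_d * sqrt(LT)
sqrt(LT) = sqrt(8) = 2.8284
SS = 2.33 * 46.2 * 2.8284
SS = 304.5 units

304.5 units


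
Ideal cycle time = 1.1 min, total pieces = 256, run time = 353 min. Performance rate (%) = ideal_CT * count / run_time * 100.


Formula: Performance = (Ideal CT * Total Count) / Run Time * 100
Ideal output time = 1.1 * 256 = 281.6 min
Performance = 281.6 / 353 * 100 = 79.8%

79.8%


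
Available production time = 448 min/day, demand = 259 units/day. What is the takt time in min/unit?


Formula: Takt Time = Available Production Time / Customer Demand
Takt = 448 min/day / 259 units/day
Takt = 1.73 min/unit

1.73 min/unit


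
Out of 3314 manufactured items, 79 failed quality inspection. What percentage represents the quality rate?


Formula: Quality Rate = Good Pieces / Total Pieces * 100
Good pieces = 3314 - 79 = 3235
QR = 3235 / 3314 * 100 = 97.6%

97.6%


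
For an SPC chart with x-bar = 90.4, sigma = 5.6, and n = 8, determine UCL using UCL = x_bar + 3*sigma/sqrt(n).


UCL = 90.4 + 3 * 5.6 / sqrt(8)

96.34


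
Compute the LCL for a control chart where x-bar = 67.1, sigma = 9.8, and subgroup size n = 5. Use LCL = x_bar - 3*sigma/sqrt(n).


LCL = 67.1 - 3 * 9.8 / sqrt(5)

53.95


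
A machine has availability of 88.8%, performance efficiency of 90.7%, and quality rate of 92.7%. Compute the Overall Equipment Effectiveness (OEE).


Formula: OEE = Availability * Performance * Quality / 10000
A * P = 88.8% * 90.7% / 100 = 80.54%
OEE = 80.54% * 92.7% / 100 = 74.7%

74.7%


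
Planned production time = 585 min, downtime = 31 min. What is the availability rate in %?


Formula: Availability = (Planned Time - Downtime) / Planned Time * 100
Uptime = 585 - 31 = 554 min
Availability = 554 / 585 * 100 = 94.7%

94.7%


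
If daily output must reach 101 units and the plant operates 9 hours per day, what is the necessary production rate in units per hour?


Formula: Production Rate = Daily Demand / Available Hours
Rate = 101 units/day / 9 hours/day
Rate = 11.2 units/hour

11.2 units/hour


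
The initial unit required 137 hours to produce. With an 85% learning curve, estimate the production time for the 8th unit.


Formula: T_n = T_1 * (learning_rate)^(log2(n)) where learning_rate = rate/100
Doublings = log2(8) = 3
T_n = 137 * 0.85^3
T_n = 137 * 0.6141 = 84.1 hours

84.1 hours


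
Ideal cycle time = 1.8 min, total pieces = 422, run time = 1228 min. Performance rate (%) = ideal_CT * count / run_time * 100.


Formula: Performance = (Ideal CT * Total Count) / Run Time * 100
Ideal output time = 1.8 * 422 = 759.6 min
Performance = 759.6 / 1228 * 100 = 61.9%

61.9%


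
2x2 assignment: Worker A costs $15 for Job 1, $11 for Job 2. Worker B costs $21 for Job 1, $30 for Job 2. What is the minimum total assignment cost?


Option 1: A->1 + B->2 = $15 + $30 = $45
Option 2: A->2 + B->1 = $11 + $21 = $32
Min cost = min($45, $32) = $32

$32


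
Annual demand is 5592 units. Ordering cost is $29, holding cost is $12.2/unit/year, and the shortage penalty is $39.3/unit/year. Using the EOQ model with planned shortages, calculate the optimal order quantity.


Formula: EOQ* = sqrt(2DS/H) * sqrt((H+P)/P)
Base EOQ = sqrt(2*5592*29/12.2) = 163.05 units
Correction = sqrt((12.2+39.3)/39.3) = 1.14474
EOQ* = 163.05 * 1.14474 = 186.6 units

186.6 units


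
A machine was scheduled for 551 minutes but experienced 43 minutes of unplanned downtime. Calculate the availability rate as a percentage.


Formula: Availability = (Planned Time - Downtime) / Planned Time * 100
Uptime = 551 - 43 = 508 min
Availability = 508 / 551 * 100 = 92.2%

92.2%


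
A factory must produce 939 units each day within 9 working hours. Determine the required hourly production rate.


Formula: Production Rate = Daily Demand / Available Hours
Rate = 939 units/day / 9 hours/day
Rate = 104.3 units/hour

104.3 units/hour


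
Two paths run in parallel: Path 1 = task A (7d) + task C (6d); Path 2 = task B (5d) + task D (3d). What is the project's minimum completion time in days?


Path 1 = 7 + 6 = 13 days
Path 2 = 5 + 3 = 8 days
Duration = max(13, 8) = 13 days

13 days


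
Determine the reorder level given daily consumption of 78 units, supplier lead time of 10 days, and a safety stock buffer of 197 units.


Formula: ROP = (Daily Demand * Lead Time) + Safety Stock
Demand during lead time = 78 * 10 = 780 units
ROP = 780 + 197 = 977 units

977 units


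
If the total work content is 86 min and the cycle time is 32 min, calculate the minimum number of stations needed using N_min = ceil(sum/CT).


Formula: N_min = ceil(Sum of Task Times / Cycle Time)
N_min = ceil(86 min / 32 min) = ceil(2.6875)
N_min = 3 stations

3


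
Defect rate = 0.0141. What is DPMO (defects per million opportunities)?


DPMO = defect_rate * 1000000 = 0.0141 * 1000000

14100


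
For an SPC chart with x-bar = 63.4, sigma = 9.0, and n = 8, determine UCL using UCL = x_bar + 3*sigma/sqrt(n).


UCL = 63.4 + 3 * 9.0 / sqrt(8)

72.95


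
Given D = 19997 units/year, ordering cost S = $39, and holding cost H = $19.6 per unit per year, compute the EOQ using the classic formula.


Formula: EOQ = sqrt(2 * D * S / H)
Numerator: 2 * 19997 * 39 = 1559766
2DS/H = 1559766 / 19.6 = 79579.9
EOQ = sqrt(79579.9) = 282.1 units

282.1 units


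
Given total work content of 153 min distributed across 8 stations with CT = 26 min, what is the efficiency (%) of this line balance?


Formula: Efficiency = Sum of Task Times / (N_stations * CT) * 100
Total station capacity = 8 stations * 26 min = 208 min
Efficiency = 153 / 208 * 100 = 73.6%

73.6%


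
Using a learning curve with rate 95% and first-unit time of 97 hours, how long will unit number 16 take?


Formula: T_n = T_1 * (learning_rate)^(log2(n)) where learning_rate = rate/100
Doublings = log2(16) = 4
T_n = 97 * 0.95^4
T_n = 97 * 0.8145 = 79.0 hours

79.0 hours


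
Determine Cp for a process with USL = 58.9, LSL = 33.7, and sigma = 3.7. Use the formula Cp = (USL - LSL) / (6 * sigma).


Cp = (58.9 - 33.7) / (6 * 3.7)

1.14


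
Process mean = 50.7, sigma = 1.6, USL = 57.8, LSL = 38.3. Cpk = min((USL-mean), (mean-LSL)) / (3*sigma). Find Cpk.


Cpu = (57.8 - 50.7) / (3 * 1.6) = 1.48
Cpl = (50.7 - 38.3) / (3 * 1.6) = 2.58
Cpk = min(1.48, 2.58) = 1.48

1.48


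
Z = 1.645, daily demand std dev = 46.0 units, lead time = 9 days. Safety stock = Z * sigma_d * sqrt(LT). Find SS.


Formula: SS = z * sigma_d * sqrt(LT)
sqrt(LT) = sqrt(9) = 3.0
SS = 1.645 * 46.0 * 3.0
SS = 227.0 units

227.0 units


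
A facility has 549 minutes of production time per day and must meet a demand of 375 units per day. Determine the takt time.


Formula: Takt Time = Available Production Time / Customer Demand
Takt = 549 min/day / 375 units/day
Takt = 1.46 min/unit

1.46 min/unit


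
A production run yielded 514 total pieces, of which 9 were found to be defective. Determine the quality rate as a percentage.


Formula: Quality Rate = Good Pieces / Total Pieces * 100
Good pieces = 514 - 9 = 505
QR = 505 / 514 * 100 = 98.2%

98.2%


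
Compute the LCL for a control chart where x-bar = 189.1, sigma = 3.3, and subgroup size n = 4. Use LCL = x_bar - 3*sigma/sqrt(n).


LCL = 189.1 - 3 * 3.3 / sqrt(4)

184.15


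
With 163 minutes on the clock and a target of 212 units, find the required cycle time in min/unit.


Formula: CT = Available Time / Number of Units
CT = 163 min / 212 units
CT = 0.77 min/unit

0.77 min/unit


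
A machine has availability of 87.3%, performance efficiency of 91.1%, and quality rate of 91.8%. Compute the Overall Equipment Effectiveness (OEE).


Formula: OEE = Availability * Performance * Quality / 10000
A * P = 87.3% * 91.1% / 100 = 79.53%
OEE = 79.53% * 91.8% / 100 = 73.0%

73.0%


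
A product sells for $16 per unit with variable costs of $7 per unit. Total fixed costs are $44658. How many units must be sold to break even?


Formula: BEQ = Fixed Costs / (Price - Variable Cost)
Contribution margin = $16 - $7 = $9/unit
BEQ = ceil($44658 / $9/unit) = ceil(4962.0) = 4962 units

4962 units


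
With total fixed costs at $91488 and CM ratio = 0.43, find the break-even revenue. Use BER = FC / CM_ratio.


Formula: BER = Fixed Costs / Contribution Margin Ratio
BER = $91488 / 0.43
BER = $212762.79 (to the nearest cent)

$212762.79


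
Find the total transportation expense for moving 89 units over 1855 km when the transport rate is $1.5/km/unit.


TC = dist * cost * units = 1855 * 1.5 * 89 = $247642.50

$247642.50


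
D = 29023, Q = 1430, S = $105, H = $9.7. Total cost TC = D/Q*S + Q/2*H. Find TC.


TC = 29023/1430 * 105 + 1430/2 * 9.7

$9066.56


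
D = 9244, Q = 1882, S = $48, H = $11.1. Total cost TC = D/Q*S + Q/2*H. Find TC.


TC = 9244/1882 * 48 + 1882/2 * 11.1

$10680.87


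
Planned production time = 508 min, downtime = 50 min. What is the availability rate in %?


Formula: Availability = (Planned Time - Downtime) / Planned Time * 100
Uptime = 508 - 50 = 458 min
Availability = 458 / 508 * 100 = 90.2%

90.2%


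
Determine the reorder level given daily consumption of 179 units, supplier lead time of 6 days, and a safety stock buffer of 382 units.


Formula: ROP = (Daily Demand * Lead Time) + Safety Stock
Demand during lead time = 179 * 6 = 1074 units
ROP = 1074 + 382 = 1456 units

1456 units


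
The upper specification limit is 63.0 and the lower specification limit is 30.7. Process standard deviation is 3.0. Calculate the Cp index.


Cp = (63.0 - 30.7) / (6 * 3.0)

1.79


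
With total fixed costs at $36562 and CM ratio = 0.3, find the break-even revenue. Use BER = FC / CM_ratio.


Formula: BER = Fixed Costs / Contribution Margin Ratio
BER = $36562 / 0.3
BER = $121873.33 (to the nearest cent)

$121873.33


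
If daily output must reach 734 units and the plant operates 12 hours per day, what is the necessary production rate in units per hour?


Formula: Production Rate = Daily Demand / Available Hours
Rate = 734 units/day / 12 hours/day
Rate = 61.2 units/hour

61.2 units/hour


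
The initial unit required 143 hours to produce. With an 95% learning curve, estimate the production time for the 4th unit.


Formula: T_n = T_1 * (learning_rate)^(log2(n)) where learning_rate = rate/100
Doublings = log2(4) = 2
T_n = 143 * 0.95^2
T_n = 143 * 0.9025 = 129.1 hours

129.1 hours


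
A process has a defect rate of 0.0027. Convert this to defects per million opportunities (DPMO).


DPMO = defect_rate * 1000000 = 0.0027 * 1000000

2700


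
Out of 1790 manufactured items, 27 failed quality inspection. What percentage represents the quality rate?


Formula: Quality Rate = Good Pieces / Total Pieces * 100
Good pieces = 1790 - 27 = 1763
QR = 1763 / 1790 * 100 = 98.5%

98.5%


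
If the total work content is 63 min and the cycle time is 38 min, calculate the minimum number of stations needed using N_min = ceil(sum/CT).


Formula: N_min = ceil(Sum of Task Times / Cycle Time)
N_min = ceil(63 min / 38 min) = ceil(1.6579)
N_min = 2 stations

2


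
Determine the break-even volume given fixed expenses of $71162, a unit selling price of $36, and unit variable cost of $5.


Formula: BEQ = Fixed Costs / (Price - Variable Cost)
Contribution margin = $36 - $5 = $31/unit
BEQ = ceil($71162 / $31/unit) = ceil(2295.55) = 2296 units

2296 units


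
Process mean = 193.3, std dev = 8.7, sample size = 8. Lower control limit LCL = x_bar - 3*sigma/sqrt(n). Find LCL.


LCL = 193.3 - 3 * 8.7 / sqrt(8)

184.07


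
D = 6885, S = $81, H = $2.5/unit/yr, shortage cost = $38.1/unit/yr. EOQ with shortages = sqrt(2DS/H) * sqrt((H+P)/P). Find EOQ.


Formula: EOQ* = sqrt(2DS/H) * sqrt((H+P)/P)
Base EOQ = sqrt(2*6885*81/2.5) = 667.94 units
Correction = sqrt((2.5+38.1)/38.1) = 1.03229
EOQ* = 667.94 * 1.03229 = 689.5 units

689.5 units


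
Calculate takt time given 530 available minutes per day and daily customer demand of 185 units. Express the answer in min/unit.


Formula: Takt Time = Available Production Time / Customer Demand
Takt = 530 min/day / 185 units/day
Takt = 2.86 min/unit

2.86 min/unit


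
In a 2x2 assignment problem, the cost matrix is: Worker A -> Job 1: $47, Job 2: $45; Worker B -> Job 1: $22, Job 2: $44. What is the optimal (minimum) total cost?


Option 1: A->1 + B->2 = $47 + $44 = $91
Option 2: A->2 + B->1 = $45 + $22 = $67
Min cost = min($91, $67) = $67

$67


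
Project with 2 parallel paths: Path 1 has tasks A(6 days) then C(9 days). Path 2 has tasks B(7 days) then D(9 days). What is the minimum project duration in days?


Path 1 = 6 + 9 = 15 days
Path 2 = 7 + 9 = 16 days
Duration = max(15, 16) = 16 days

16 days


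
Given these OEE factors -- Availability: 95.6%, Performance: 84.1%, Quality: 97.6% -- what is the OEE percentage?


Formula: OEE = Availability * Performance * Quality / 10000
A * P = 95.6% * 84.1% / 100 = 80.4%
OEE = 80.4% * 97.6% / 100 = 78.5%

78.5%


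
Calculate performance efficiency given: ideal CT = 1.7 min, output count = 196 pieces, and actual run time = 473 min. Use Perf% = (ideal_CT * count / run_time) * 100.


Formula: Performance = (Ideal CT * Total Count) / Run Time * 100
Ideal output time = 1.7 * 196 = 333.2 min
Performance = 333.2 / 473 * 100 = 70.4%

70.4%


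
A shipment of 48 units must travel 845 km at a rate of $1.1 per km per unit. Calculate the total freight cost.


TC = dist * cost * units = 845 * 1.1 * 48 = $44616.00

$44616.00


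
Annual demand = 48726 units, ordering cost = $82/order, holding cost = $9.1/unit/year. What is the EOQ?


Formula: EOQ = sqrt(2 * D * S / H)
Numerator: 2 * 48726 * 82 = 7991064
2DS/H = 7991064 / 9.1 = 878138.9
EOQ = sqrt(878138.9) = 937.1 units

937.1 units


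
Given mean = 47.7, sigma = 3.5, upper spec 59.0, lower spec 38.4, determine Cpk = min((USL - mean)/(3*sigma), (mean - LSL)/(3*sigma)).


Cpu = (59.0 - 47.7) / (3 * 3.5) = 1.08
Cpl = (47.7 - 38.4) / (3 * 3.5) = 0.89
Cpk = min(1.08, 0.89) = 0.89

0.89


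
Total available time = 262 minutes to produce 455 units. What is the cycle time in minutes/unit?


Formula: CT = Available Time / Number of Units
CT = 262 min / 455 units
CT = 0.58 min/unit

0.58 min/unit


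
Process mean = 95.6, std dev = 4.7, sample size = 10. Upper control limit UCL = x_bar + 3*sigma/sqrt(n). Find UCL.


UCL = 95.6 + 3 * 4.7 / sqrt(10)

100.06


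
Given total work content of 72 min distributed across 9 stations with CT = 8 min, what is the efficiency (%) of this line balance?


Formula: Efficiency = Sum of Task Times / (N_stations * CT) * 100
Total station capacity = 9 stations * 8 min = 72 min
Efficiency = 72 / 72 * 100 = 100.0%

100.0%


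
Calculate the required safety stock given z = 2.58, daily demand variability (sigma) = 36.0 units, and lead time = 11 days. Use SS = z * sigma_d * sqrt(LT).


Formula: SS = z * sigma_d * sqrt(LT)
sqrt(LT) = sqrt(11) = 3.3166
SS = 2.58 * 36.0 * 3.3166
SS = 308.0 units

308.0 units


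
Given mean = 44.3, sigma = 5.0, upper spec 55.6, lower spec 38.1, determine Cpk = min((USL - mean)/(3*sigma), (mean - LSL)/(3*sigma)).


Cpu = (55.6 - 44.3) / (3 * 5.0) = 0.75
Cpl = (44.3 - 38.1) / (3 * 5.0) = 0.41
Cpk = min(0.75, 0.41) = 0.41

0.41


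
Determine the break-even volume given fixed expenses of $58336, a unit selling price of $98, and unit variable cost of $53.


Formula: BEQ = Fixed Costs / (Price - Variable Cost)
Contribution margin = $98 - $53 = $45/unit
BEQ = ceil($58336 / $45/unit) = ceil(1296.36) = 1297 units

1297 units


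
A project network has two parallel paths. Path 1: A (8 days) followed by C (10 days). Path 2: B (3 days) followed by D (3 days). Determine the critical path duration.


Path 1 = 8 + 10 = 18 days
Path 2 = 3 + 3 = 6 days
Duration = max(18, 6) = 18 days

18 days


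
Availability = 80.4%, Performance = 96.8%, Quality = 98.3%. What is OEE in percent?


Formula: OEE = Availability * Performance * Quality / 10000
A * P = 80.4% * 96.8% / 100 = 77.83%
OEE = 77.83% * 98.3% / 100 = 76.5%

76.5%


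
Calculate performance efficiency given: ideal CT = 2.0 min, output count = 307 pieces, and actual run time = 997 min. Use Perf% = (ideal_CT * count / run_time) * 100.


Formula: Performance = (Ideal CT * Total Count) / Run Time * 100
Ideal output time = 2.0 * 307 = 614.0 min
Performance = 614.0 / 997 * 100 = 61.6%

61.6%


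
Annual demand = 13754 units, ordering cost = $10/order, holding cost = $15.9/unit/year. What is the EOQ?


Formula: EOQ = sqrt(2 * D * S / H)
Numerator: 2 * 13754 * 10 = 275080
2DS/H = 275080 / 15.9 = 17300.6
EOQ = sqrt(17300.6) = 131.5 units

131.5 units


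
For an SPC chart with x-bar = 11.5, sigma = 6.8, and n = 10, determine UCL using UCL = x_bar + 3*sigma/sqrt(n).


UCL = 11.5 + 3 * 6.8 / sqrt(10)

17.95


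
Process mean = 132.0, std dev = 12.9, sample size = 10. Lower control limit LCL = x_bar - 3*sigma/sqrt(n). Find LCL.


LCL = 132.0 - 3 * 12.9 / sqrt(10)

119.76


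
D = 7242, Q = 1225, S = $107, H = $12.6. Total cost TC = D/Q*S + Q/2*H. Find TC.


TC = 7242/1225 * 107 + 1225/2 * 12.6

$8350.07


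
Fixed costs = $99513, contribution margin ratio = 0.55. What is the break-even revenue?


Formula: BER = Fixed Costs / Contribution Margin Ratio
BER = $99513 / 0.55
BER = $180932.73 (to the nearest cent)

$180932.73


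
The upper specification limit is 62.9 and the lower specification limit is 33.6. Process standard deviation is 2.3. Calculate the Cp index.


Cp = (62.9 - 33.6) / (6 * 2.3)

2.12


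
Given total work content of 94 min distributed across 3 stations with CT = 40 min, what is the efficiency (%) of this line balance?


Formula: Efficiency = Sum of Task Times / (N_stations * CT) * 100
Total station capacity = 3 stations * 40 min = 120 min
Efficiency = 94 / 120 * 100 = 78.3%

78.3%


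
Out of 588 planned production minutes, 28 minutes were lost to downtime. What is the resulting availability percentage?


Formula: Availability = (Planned Time - Downtime) / Planned Time * 100
Uptime = 588 - 28 = 560 min
Availability = 560 / 588 * 100 = 95.2%

95.2%


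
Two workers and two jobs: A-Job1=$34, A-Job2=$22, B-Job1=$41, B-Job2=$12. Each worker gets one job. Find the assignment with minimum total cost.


Option 1: A->1 + B->2 = $34 + $12 = $46
Option 2: A->2 + B->1 = $22 + $41 = $63
Min cost = min($46, $63) = $46

$46


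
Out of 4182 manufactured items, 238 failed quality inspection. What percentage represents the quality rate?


Formula: Quality Rate = Good Pieces / Total Pieces * 100
Good pieces = 4182 - 238 = 3944
QR = 3944 / 4182 * 100 = 94.3%

94.3%


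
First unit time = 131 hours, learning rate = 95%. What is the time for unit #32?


Formula: T_n = T_1 * (learning_rate)^(log2(n)) where learning_rate = rate/100
Doublings = log2(32) = 5
T_n = 131 * 0.95^5
T_n = 131 * 0.7738 = 101.4 hours

101.4 hours


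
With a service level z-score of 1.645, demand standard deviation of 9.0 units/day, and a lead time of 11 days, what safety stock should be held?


Formula: SS = z * sigma_d * sqrt(LT)
sqrt(LT) = sqrt(11) = 3.3166
SS = 1.645 * 9.0 * 3.3166
SS = 49.1 units

49.1 units


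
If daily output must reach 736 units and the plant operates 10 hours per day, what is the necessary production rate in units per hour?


Formula: Production Rate = Daily Demand / Available Hours
Rate = 736 units/day / 10 hours/day
Rate = 73.6 units/hour

73.6 units/hour


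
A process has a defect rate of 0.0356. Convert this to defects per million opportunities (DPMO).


DPMO = defect_rate * 1000000 = 0.0356 * 1000000

35600


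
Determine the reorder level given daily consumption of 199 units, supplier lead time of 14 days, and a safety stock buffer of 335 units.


Formula: ROP = (Daily Demand * Lead Time) + Safety Stock
Demand during lead time = 199 * 14 = 2786 units
ROP = 2786 + 335 = 3121 units

3121 units


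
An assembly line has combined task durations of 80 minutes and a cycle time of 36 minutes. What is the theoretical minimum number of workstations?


Formula: N_min = ceil(Sum of Task Times / Cycle Time)
N_min = ceil(80 min / 36 min) = ceil(2.2222)
N_min = 3 stations

3


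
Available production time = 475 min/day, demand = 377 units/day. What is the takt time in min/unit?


Formula: Takt Time = Available Production Time / Customer Demand
Takt = 475 min/day / 377 units/day
Takt = 1.26 min/unit

1.26 min/unit


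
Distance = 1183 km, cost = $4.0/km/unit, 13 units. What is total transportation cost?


TC = dist * cost * units = 1183 * 4.0 * 13 = $61516.00

$61516.00


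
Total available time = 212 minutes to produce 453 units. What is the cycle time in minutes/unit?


Formula: CT = Available Time / Number of Units
CT = 212 min / 453 units
CT = 0.47 min/unit

0.47 min/unit


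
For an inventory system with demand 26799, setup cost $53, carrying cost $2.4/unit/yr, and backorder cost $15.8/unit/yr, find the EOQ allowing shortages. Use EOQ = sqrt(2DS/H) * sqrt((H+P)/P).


Formula: EOQ* = sqrt(2DS/H) * sqrt((H+P)/P)
Base EOQ = sqrt(2*26799*53/2.4) = 1087.94 units
Correction = sqrt((2.4+15.8)/15.8) = 1.07327
EOQ* = 1087.94 * 1.07327 = 1167.7 units

1167.7 units


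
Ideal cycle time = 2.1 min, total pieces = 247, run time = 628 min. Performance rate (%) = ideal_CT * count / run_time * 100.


Formula: Performance = (Ideal CT * Total Count) / Run Time * 100
Ideal output time = 2.1 * 247 = 518.7 min
Performance = 518.7 / 628 * 100 = 82.6%

82.6%


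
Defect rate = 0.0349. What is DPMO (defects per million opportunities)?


DPMO = defect_rate * 1000000 = 0.0349 * 1000000

34900


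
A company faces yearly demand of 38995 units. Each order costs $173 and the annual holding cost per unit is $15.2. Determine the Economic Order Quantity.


Formula: EOQ = sqrt(2 * D * S / H)
Numerator: 2 * 38995 * 173 = 13492270
2DS/H = 13492270 / 15.2 = 887649.3
EOQ = sqrt(887649.3) = 942.2 units

942.2 units


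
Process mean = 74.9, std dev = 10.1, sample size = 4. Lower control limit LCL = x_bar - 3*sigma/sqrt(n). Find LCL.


LCL = 74.9 - 3 * 10.1 / sqrt(4)

59.75


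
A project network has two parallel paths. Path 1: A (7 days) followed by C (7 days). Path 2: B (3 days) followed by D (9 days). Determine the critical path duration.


Path 1 = 7 + 7 = 14 days
Path 2 = 3 + 9 = 12 days
Duration = max(14, 12) = 14 days

14 days


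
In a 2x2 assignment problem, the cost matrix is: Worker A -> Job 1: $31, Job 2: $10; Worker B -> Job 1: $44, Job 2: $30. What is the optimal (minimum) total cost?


Option 1: A->1 + B->2 = $31 + $30 = $61
Option 2: A->2 + B->1 = $10 + $44 = $54
Min cost = min($61, $54) = $54

$54


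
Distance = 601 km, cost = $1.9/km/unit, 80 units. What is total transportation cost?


TC = dist * cost * units = 601 * 1.9 * 80 = $91352.00

$91352.00


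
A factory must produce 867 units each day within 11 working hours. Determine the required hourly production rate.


Formula: Production Rate = Daily Demand / Available Hours
Rate = 867 units/day / 11 hours/day
Rate = 78.8 units/hour

78.8 units/hour


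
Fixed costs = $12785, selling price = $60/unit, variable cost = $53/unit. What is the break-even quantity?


Formula: BEQ = Fixed Costs / (Price - Variable Cost)
Contribution margin = $60 - $53 = $7/unit
BEQ = ceil($12785 / $7/unit) = ceil(1826.43) = 1827 units

1827 units


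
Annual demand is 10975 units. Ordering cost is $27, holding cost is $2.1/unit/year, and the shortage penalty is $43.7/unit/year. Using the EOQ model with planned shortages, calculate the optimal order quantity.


Formula: EOQ* = sqrt(2DS/H) * sqrt((H+P)/P)
Base EOQ = sqrt(2*10975*27/2.1) = 531.24 units
Correction = sqrt((2.1+43.7)/43.7) = 1.02375
EOQ* = 531.24 * 1.02375 = 543.9 units

543.9 units


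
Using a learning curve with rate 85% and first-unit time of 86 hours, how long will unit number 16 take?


Formula: T_n = T_1 * (learning_rate)^(log2(n)) where learning_rate = rate/100
Doublings = log2(16) = 4
T_n = 86 * 0.85^4
T_n = 86 * 0.522 = 44.9 hours

44.9 hours


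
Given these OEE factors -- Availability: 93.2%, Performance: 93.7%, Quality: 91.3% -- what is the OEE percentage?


Formula: OEE = Availability * Performance * Quality / 10000
A * P = 93.2% * 93.7% / 100 = 87.33%
OEE = 87.33% * 91.3% / 100 = 79.7%

79.7%


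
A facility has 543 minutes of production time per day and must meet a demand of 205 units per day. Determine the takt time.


Formula: Takt Time = Available Production Time / Customer Demand
Takt = 543 min/day / 205 units/day
Takt = 2.65 min/unit

2.65 min/unit


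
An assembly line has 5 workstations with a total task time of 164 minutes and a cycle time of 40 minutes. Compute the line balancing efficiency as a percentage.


Formula: Efficiency = Sum of Task Times / (N_stations * CT) * 100
Total station capacity = 5 stations * 40 min = 200 min
Efficiency = 164 / 200 * 100 = 82.0%

82.0%


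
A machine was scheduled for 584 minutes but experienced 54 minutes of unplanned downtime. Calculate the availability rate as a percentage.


Formula: Availability = (Planned Time - Downtime) / Planned Time * 100
Uptime = 584 - 54 = 530 min
Availability = 530 / 584 * 100 = 90.8%

90.8%


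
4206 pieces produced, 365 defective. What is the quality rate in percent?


Formula: Quality Rate = Good Pieces / Total Pieces * 100
Good pieces = 4206 - 365 = 3841
QR = 3841 / 4206 * 100 = 91.3%

91.3%


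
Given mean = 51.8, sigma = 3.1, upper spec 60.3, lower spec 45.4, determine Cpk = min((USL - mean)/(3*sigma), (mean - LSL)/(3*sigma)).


Cpu = (60.3 - 51.8) / (3 * 3.1) = 0.91
Cpl = (51.8 - 45.4) / (3 * 3.1) = 0.69
Cpk = min(0.91, 0.69) = 0.69

0.69


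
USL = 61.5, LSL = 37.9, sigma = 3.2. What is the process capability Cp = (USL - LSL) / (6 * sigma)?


Cp = (61.5 - 37.9) / (6 * 3.2)

1.23


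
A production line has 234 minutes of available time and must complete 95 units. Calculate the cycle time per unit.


Formula: CT = Available Time / Number of Units
CT = 234 min / 95 units
CT = 2.46 min/unit

2.46 min/unit


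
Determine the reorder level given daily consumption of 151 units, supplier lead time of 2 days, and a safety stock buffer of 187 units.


Formula: ROP = (Daily Demand * Lead Time) + Safety Stock
Demand during lead time = 151 * 2 = 302 units
ROP = 302 + 187 = 489 units

489 units


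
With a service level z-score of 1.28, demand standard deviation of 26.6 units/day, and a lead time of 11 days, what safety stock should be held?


Formula: SS = z * sigma_d * sqrt(LT)
sqrt(LT) = sqrt(11) = 3.3166
SS = 1.28 * 26.6 * 3.3166
SS = 112.9 units

112.9 units


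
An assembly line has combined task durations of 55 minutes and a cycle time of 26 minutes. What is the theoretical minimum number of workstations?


Formula: N_min = ceil(Sum of Task Times / Cycle Time)
N_min = ceil(55 min / 26 min) = ceil(2.1154)
N_min = 3 stations

3


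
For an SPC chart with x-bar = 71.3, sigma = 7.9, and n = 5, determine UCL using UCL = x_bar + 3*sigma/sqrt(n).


UCL = 71.3 + 3 * 7.9 / sqrt(5)

81.9


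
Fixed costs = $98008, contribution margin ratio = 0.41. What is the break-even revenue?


Formula: BER = Fixed Costs / Contribution Margin Ratio
BER = $98008 / 0.41
BER = $239043.90 (to the nearest cent)

$239043.90


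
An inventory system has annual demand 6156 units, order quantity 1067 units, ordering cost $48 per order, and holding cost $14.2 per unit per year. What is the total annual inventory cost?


TC = 6156/1067 * 48 + 1067/2 * 14.2

$7852.63


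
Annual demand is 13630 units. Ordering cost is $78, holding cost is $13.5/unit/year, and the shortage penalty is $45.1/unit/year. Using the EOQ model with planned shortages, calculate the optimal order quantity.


Formula: EOQ* = sqrt(2DS/H) * sqrt((H+P)/P)
Base EOQ = sqrt(2*13630*78/13.5) = 396.87 units
Correction = sqrt((13.5+45.1)/45.1) = 1.13988
EOQ* = 396.87 * 1.13988 = 452.4 units

452.4 units


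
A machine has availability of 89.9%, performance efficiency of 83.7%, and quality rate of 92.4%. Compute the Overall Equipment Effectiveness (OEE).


Formula: OEE = Availability * Performance * Quality / 10000
A * P = 89.9% * 83.7% / 100 = 75.25%
OEE = 75.25% * 92.4% / 100 = 69.5%

69.5%


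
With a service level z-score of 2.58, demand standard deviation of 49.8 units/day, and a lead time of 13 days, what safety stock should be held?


Formula: SS = z * sigma_d * sqrt(LT)
sqrt(LT) = sqrt(13) = 3.6056
SS = 2.58 * 49.8 * 3.6056
SS = 463.3 units

463.3 units


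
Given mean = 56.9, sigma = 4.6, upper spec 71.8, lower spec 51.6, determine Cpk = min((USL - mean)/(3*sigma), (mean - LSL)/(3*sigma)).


Cpu = (71.8 - 56.9) / (3 * 4.6) = 1.08
Cpl = (56.9 - 51.6) / (3 * 4.6) = 0.38
Cpk = min(1.08, 0.38) = 0.38

0.38


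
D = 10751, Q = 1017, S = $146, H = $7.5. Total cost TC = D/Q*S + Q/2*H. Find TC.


TC = 10751/1017 * 146 + 1017/2 * 7.5

$5357.16


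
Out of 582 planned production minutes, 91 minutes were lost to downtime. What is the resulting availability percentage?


Formula: Availability = (Planned Time - Downtime) / Planned Time * 100
Uptime = 582 - 91 = 491 min
Availability = 491 / 582 * 100 = 84.4%

84.4%


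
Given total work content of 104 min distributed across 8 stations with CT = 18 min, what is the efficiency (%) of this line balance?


Formula: Efficiency = Sum of Task Times / (N_stations * CT) * 100
Total station capacity = 8 stations * 18 min = 144 min
Efficiency = 104 / 144 * 100 = 72.2%

72.2%


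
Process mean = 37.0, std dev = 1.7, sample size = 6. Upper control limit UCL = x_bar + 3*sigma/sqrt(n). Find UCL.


UCL = 37.0 + 3 * 1.7 / sqrt(6)

39.08


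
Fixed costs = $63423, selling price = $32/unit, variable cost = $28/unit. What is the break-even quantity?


Formula: BEQ = Fixed Costs / (Price - Variable Cost)
Contribution margin = $32 - $28 = $4/unit
BEQ = ceil($63423 / $4/unit) = ceil(15855.75) = 15856 units

15856 units


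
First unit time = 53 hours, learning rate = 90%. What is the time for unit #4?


Formula: T_n = T_1 * (learning_rate)^(log2(n)) where learning_rate = rate/100
Doublings = log2(4) = 2
T_n = 53 * 0.9^2
T_n = 53 * 0.81 = 42.9 hours

42.9 hours


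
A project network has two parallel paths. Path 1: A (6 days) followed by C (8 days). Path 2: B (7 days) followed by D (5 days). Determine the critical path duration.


Path 1 = 6 + 8 = 14 days
Path 2 = 7 + 5 = 12 days
Duration = max(14, 12) = 14 days

14 days


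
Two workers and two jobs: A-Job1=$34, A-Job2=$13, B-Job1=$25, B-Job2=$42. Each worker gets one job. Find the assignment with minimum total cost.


Option 1: A->1 + B->2 = $34 + $42 = $76
Option 2: A->2 + B->1 = $13 + $25 = $38
Min cost = min($76, $38) = $38

$38


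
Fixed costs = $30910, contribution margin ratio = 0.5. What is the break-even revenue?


Formula: BER = Fixed Costs / Contribution Margin Ratio
BER = $30910 / 0.5
BER = $61820.00 (to the nearest cent)

$61820.00


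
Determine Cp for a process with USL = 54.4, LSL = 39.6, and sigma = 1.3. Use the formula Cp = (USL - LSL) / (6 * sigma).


Cp = (54.4 - 39.6) / (6 * 1.3)

1.9


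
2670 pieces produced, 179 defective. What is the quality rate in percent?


Formula: Quality Rate = Good Pieces / Total Pieces * 100
Good pieces = 2670 - 179 = 2491
QR = 2491 / 2670 * 100 = 93.3%

93.3%


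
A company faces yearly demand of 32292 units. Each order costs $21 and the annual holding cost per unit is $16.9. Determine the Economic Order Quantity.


Formula: EOQ = sqrt(2 * D * S / H)
Numerator: 2 * 32292 * 21 = 1356264
2DS/H = 1356264 / 16.9 = 80252.3
EOQ = sqrt(80252.3) = 283.3 units

283.3 units


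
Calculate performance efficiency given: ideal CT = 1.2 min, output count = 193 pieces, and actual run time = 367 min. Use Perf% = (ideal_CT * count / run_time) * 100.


Formula: Performance = (Ideal CT * Total Count) / Run Time * 100
Ideal output time = 1.2 * 193 = 231.6 min
Performance = 231.6 / 367 * 100 = 63.1%

63.1%


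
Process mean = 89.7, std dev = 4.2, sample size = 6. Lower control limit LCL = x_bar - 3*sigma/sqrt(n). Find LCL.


LCL = 89.7 - 3 * 4.2 / sqrt(6)

84.56


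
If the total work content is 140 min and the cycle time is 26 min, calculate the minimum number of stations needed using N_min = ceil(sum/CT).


Formula: N_min = ceil(Sum of Task Times / Cycle Time)
N_min = ceil(140 min / 26 min) = ceil(5.3846)
N_min = 6 stations

6


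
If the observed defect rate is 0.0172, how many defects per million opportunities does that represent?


DPMO = defect_rate * 1000000 = 0.0172 * 1000000

17200


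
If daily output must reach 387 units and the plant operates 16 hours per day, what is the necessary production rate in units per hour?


Formula: Production Rate = Daily Demand / Available Hours
Rate = 387 units/day / 16 hours/day
Rate = 24.2 units/hour

24.2 units/hour


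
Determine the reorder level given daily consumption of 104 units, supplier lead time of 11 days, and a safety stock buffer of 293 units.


Formula: ROP = (Daily Demand * Lead Time) + Safety Stock
Demand during lead time = 104 * 11 = 1144 units
ROP = 1144 + 293 = 1437 units

1437 units


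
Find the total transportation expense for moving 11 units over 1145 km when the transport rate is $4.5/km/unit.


TC = dist * cost * units = 1145 * 4.5 * 11 = $56677.50

$56677.50


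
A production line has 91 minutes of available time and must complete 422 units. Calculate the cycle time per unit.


Formula: CT = Available Time / Number of Units
CT = 91 min / 422 units
CT = 0.22 min/unit

0.22 min/unit


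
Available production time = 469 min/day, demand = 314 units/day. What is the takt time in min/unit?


Formula: Takt Time = Available Production Time / Customer Demand
Takt = 469 min/day / 314 units/day
Takt = 1.49 min/unit

1.49 min/unit


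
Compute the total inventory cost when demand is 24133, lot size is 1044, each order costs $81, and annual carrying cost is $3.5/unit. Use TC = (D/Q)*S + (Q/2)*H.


TC = 24133/1044 * 81 + 1044/2 * 3.5

$3699.39


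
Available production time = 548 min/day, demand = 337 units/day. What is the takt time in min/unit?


Formula: Takt Time = Available Production Time / Customer Demand
Takt = 548 min/day / 337 units/day
Takt = 1.63 min/unit

1.63 min/unit


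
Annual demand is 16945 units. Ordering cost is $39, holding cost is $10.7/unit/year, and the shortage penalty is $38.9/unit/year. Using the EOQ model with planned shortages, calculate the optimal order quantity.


Formula: EOQ* = sqrt(2DS/H) * sqrt((H+P)/P)
Base EOQ = sqrt(2*16945*39/10.7) = 351.46 units
Correction = sqrt((10.7+38.9)/38.9) = 1.12919
EOQ* = 351.46 * 1.12919 = 396.9 units

396.9 units


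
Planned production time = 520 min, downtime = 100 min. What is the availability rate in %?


Formula: Availability = (Planned Time - Downtime) / Planned Time * 100
Uptime = 520 - 100 = 420 min
Availability = 420 / 520 * 100 = 80.8%

80.8%


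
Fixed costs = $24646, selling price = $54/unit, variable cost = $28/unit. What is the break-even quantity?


Formula: BEQ = Fixed Costs / (Price - Variable Cost)
Contribution margin = $54 - $28 = $26/unit
BEQ = ceil($24646 / $26/unit) = ceil(947.92) = 948 units

948 units


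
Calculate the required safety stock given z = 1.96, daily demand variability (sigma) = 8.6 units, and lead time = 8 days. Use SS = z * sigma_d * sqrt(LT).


Formula: SS = z * sigma_d * sqrt(LT)
sqrt(LT) = sqrt(8) = 2.8284
SS = 1.96 * 8.6 * 2.8284
SS = 47.7 units

47.7 units


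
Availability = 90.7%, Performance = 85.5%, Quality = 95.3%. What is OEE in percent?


Formula: OEE = Availability * Performance * Quality / 10000
A * P = 90.7% * 85.5% / 100 = 77.55%
OEE = 77.55% * 95.3% / 100 = 73.9%

73.9%


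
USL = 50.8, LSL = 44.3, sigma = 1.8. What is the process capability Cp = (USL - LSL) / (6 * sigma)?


Cp = (50.8 - 44.3) / (6 * 1.8)

0.6


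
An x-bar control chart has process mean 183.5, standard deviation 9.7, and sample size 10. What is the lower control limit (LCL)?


LCL = 183.5 - 3 * 9.7 / sqrt(10)

174.3


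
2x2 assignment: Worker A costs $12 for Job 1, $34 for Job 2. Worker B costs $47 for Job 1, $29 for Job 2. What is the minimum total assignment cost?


Option 1: A->1 + B->2 = $12 + $29 = $41
Option 2: A->2 + B->1 = $34 + $47 = $81
Min cost = min($41, $81) = $41

$41


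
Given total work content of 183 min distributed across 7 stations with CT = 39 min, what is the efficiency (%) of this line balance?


Formula: Efficiency = Sum of Task Times / (N_stations * CT) * 100
Total station capacity = 7 stations * 39 min = 273 min
Efficiency = 183 / 273 * 100 = 67.0%

67.0%


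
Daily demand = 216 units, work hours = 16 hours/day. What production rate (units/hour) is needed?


Formula: Production Rate = Daily Demand / Available Hours
Rate = 216 units/day / 16 hours/day
Rate = 13.5 units/hour

13.5 units/hour


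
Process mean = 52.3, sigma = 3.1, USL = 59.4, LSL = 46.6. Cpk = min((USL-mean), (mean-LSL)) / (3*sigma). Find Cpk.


Cpu = (59.4 - 52.3) / (3 * 3.1) = 0.76
Cpl = (52.3 - 46.6) / (3 * 3.1) = 0.61
Cpk = min(0.76, 0.61) = 0.61

0.61


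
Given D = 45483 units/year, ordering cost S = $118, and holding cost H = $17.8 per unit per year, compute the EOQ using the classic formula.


Formula: EOQ = sqrt(2 * D * S / H)
Numerator: 2 * 45483 * 118 = 10733988
2DS/H = 10733988 / 17.8 = 603033.0
EOQ = sqrt(603033.0) = 776.6 units

776.6 units


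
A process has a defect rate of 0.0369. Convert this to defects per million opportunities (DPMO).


DPMO = defect_rate * 1000000 = 0.0369 * 1000000

36900


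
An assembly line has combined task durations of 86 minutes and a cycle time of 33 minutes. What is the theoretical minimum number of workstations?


Formula: N_min = ceil(Sum of Task Times / Cycle Time)
N_min = ceil(86 min / 33 min) = ceil(2.6061)
N_min = 3 stations

3


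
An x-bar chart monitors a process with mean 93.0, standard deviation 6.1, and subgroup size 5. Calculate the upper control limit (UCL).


UCL = 93.0 + 3 * 6.1 / sqrt(5)

101.18


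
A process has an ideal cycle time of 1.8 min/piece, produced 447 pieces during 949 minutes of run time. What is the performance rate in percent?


Formula: Performance = (Ideal CT * Total Count) / Run Time * 100
Ideal output time = 1.8 * 447 = 804.6 min
Performance = 804.6 / 949 * 100 = 84.8%

84.8%


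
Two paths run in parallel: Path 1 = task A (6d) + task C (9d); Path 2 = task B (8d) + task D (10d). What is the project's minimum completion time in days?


Path 1 = 6 + 9 = 15 days
Path 2 = 8 + 10 = 18 days
Duration = max(15, 18) = 18 days

18 days
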